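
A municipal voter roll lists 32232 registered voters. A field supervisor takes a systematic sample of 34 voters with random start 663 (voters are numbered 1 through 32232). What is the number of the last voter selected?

k = 32232/34 = 948
34th selection = r + (34−1)·k = 663 + 33×948 = 663 + 31284 = 31947

31947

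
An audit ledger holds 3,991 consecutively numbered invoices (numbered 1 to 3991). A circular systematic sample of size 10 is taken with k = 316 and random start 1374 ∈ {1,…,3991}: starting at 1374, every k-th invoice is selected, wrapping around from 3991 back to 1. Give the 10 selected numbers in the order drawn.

Selection 1: 1374
Selection 2: 1374 + 316 = 1690
Selection 3: 1690 + 316 = 2006
Selection 4: 2006 + 316 = 2322
Selection 5: 2322 + 316 = 2638
Selection 6: 2638 + 316 = 2954
Selection 7: 2954 + 316 = 3270
Selection 8: 3270 + 316 = 3586
Selection 9: 3586 + 316 = 3902
Selection 10: 3902 + 316 = 4218 → 4218 − 3991 = 227

1374, 1690, 2006, 2322, 2638, 2954, 3270, 3586, 3902, 227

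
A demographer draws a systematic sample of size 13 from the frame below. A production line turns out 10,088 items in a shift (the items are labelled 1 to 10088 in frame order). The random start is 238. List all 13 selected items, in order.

238, 1014, 1790, 2566, 3342, 4118, 4894, 5670, 6446, 7222, 7998, 8774, 9550

k = N/n = 10088/13 = 776
item 1: 238
item 2: 238 + 776 = 1014
item 3: 1014 + 776 = 1790
item 4: 1790 + 776 = 2566
item 5: 2566 + 776 = 3342
item 6: 3342 + 776 = 4118
item 7: 4118 + 776 = 4894
item 8: 4894 + 776 = 5670
item 9: 5670 + 776 = 6446
item 10: 6446 + 776 = 7222
item 11: 7222 + 776 = 7998
item 12: 7998 + 776 = 8774
item 13: 8774 + 776 = 9550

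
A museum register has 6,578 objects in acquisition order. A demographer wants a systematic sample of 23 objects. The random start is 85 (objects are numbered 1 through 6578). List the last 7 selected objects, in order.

4661, 4947, 5233, 5519, 5805, 6091, 6377

k = N/n = 6578/23 = 286
17th selection = 85 + 16×286 = 4661
18th: 4661 + 286 = 4947
19th: 4947 + 286 = 5233
20th: 5233 + 286 = 5519
21st: 5519 + 286 = 5805
22nd: 5805 + 286 = 6091
23rd: 6091 + 286 = 6377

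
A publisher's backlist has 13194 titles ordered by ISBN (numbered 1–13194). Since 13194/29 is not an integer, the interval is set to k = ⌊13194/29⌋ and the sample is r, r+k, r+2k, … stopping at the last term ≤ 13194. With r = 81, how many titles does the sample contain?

k = ⌊13194/29⌋ = 454
Achieved size = ⌊(13194 − 81)/454⌋ + 1 = ⌊13113/454⌋ + 1 = 28 + 1 = 29
(last selection: 81 + 28×454 = 12793 ≤ 13194; next would be 13247 > 13194)

29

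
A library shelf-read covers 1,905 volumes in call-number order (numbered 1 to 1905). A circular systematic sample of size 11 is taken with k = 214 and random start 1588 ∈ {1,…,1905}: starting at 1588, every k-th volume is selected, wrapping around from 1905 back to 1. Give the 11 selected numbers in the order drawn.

Selection 1: 1588
Selection 2: 1588 + 214 = 1802
Selection 3: 1802 + 214 = 2016 → 2016 − 1905 = 111
Selection 4: 111 + 214 = 325
Selection 5: 325 + 214 = 539
Selection 6: 539 + 214 = 753
Selection 7: 753 + 214 = 967
Selection 8: 967 + 214 = 1181
Selection 9: 1181 + 214 = 1395
Selection 10: 1395 + 214 = 1609
Selection 11: 1609 + 214 = 1823

1588, 1802, 111, 325, 539, 753, 967, 1181, 1395, 1609, 1823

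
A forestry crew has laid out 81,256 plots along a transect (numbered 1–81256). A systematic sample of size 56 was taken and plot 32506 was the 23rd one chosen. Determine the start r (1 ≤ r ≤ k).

584

k = 81256/56 = 1451
r = 32506 − (23−1)×1451 = 32506 − 31922 = 584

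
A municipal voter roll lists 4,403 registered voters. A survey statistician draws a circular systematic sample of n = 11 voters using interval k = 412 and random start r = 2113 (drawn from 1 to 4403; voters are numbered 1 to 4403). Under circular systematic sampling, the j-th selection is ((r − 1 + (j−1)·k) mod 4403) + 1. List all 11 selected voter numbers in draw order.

Selection 1: 2113
Selection 2: 2113 + 412 = 2525
Selection 3: 2525 + 412 = 2937
Selection 4: 2937 + 412 = 3349
Selection 5: 3349 + 412 = 3761
Selection 6: 3761 + 412 = 4173
Selection 7: 4173 + 412 = 4585 → 4585 − 4403 = 182
Selection 8: 182 + 412 = 594
Selection 9: 594 + 412 = 1006
Selection 10: 1006 + 412 = 1418
Selection 11: 1418 + 412 = 1830

2113, 2525, 2937, 3349, 3761, 4173, 182, 594, 1006, 1418, 1830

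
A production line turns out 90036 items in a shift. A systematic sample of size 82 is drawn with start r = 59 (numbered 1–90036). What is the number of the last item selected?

88997

k = 90036/82 = 1098
82nd selection = r + (82−1)·k = 59 + 81×1098 = 59 + 88938 = 88997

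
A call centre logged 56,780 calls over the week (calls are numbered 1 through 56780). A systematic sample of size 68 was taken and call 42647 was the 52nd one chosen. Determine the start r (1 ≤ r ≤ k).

62

k = 56780/68 = 835
r = 42647 − (52−1)×835 = 42647 − 42585 = 62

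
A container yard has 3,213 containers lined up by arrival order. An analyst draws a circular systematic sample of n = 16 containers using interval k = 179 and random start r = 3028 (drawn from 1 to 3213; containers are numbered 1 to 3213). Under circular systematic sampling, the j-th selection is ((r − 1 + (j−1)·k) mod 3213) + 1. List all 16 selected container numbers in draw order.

Selection 1: 3028
Selection 2: 3028 + 179 = 3207
Selection 3: 3207 + 179 = 3386 → 3386 − 3213 = 173
Selection 4: 173 + 179 = 352
Selection 5: 352 + 179 = 531
Selection 6: 531 + 179 = 710
Selection 7: 710 + 179 = 889
Selection 8: 889 + 179 = 1068
Selection 9: 1068 + 179 = 1247
Selection 10: 1247 + 179 = 1426
Selection 11: 1426 + 179 = 1605
Selection 12: 1605 + 179 = 1784
Selection 13: 1784 + 179 = 1963
Selection 14: 1963 + 179 = 2142
Selection 15: 2142 + 179 = 2321
Selection 16: 2321 + 179 = 2500

3028, 3207, 173, 352, 531, 710, 889, 1068, 1247, 1426, 1605, 1784, 1963, 2142, 2321, 2500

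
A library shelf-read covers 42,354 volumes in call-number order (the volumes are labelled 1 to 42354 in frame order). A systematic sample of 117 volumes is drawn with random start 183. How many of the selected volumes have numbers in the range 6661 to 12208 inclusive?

16

k = 42354/117 = 362
First selection ≥ 6661: 183 + ⌈(6661−183)/362⌉·362 = 183 + 18×362 = 6699
Last selection ≤ 12208: 183 + ⌊(12208−183)/362⌋·362 = 183 + 33×362 = 12129
Count = 33 − 18 + 1 = 16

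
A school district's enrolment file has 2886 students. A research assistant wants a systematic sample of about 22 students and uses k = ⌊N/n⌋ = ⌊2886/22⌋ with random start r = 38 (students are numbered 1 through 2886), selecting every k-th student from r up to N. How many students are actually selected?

22

k = ⌊2886/22⌋ = 131
Achieved size = ⌊(2886 − 38)/131⌋ + 1 = ⌊2848/131⌋ + 1 = 21 + 1 = 22
(last selection: 38 + 21×131 = 2789 ≤ 2886; next would be 2920 > 2886)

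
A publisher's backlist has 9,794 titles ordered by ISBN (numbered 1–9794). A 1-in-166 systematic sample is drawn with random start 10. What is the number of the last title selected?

k = 166
59th selection = r + (59−1)·k = 10 + 58×166 = 10 + 9628 = 9638

9638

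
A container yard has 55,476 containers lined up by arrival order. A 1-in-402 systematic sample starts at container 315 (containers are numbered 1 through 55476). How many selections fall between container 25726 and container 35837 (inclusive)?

25

k = 402
First selection ≥ 25726: 315 + ⌈(25726−315)/402⌉·402 = 315 + 64×402 = 26043
Last selection ≤ 35837: 315 + ⌊(35837−315)/402⌋·402 = 315 + 88×402 = 35691
Count = 88 − 64 + 1 = 25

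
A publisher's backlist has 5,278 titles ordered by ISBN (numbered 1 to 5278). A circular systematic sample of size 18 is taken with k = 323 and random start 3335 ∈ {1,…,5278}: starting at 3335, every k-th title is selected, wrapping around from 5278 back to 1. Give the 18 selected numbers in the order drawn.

3335, 3658, 3981, 4304, 4627, 4950, 5273, 318, 641, 964, 1287, 1610, 1933, 2256, 2579, 2902, 3225, 3548

Selection 1: 3335
Selection 2: 3335 + 323 = 3658
Selection 3: 3658 + 323 = 3981
Selection 4: 3981 + 323 = 4304
Selection 5: 4304 + 323 = 4627
Selection 6: 4627 + 323 = 4950
Selection 7: 4950 + 323 = 5273
Selection 8: 5273 + 323 = 5596 → 5596 − 5278 = 318
Selection 9: 318 + 323 = 641
Selection 10: 641 + 323 = 964
Selection 11: 964 + 323 = 1287
Selection 12: 1287 + 323 = 1610
Selection 13: 1610 + 323 = 1933
Selection 14: 1933 + 323 = 2256
Selection 15: 2256 + 323 = 2579
Selection 16: 2579 + 323 = 2902
Selection 17: 2902 + 323 = 3225
Selection 18: 3225 + 323 = 3548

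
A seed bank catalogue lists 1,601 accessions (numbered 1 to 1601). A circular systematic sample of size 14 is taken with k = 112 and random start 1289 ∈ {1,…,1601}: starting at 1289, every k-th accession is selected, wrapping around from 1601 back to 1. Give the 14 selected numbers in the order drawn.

Selection 1: 1289
Selection 2: 1289 + 112 = 1401
Selection 3: 1401 + 112 = 1513
Selection 4: 1513 + 112 = 1625 → 1625 − 1601 = 24
Selection 5: 24 + 112 = 136
Selection 6: 136 + 112 = 248
Selection 7: 248 + 112 = 360
Selection 8: 360 + 112 = 472
Selection 9: 472 + 112 = 584
Selection 10: 584 + 112 = 696
Selection 11: 696 + 112 = 808
Selection 12: 808 + 112 = 920
Selection 13: 920 + 112 = 1032
Selection 14: 1032 + 112 = 1144

1289, 1401, 1513, 24, 136, 248, 360, 472, 584, 696, 808, 920, 1032, 1144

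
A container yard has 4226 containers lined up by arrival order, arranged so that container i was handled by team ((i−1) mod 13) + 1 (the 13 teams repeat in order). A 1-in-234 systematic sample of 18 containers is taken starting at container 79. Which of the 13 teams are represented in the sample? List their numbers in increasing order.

1

Consecutive selections differ by k = 234, so their team numbers differ by 234 mod 13 = 0.
gcd(234, 13) = 13, so the sample visits 13/13 = 1 distinct residues mod 13.
Start 79 is team 1; the teams hit are 1.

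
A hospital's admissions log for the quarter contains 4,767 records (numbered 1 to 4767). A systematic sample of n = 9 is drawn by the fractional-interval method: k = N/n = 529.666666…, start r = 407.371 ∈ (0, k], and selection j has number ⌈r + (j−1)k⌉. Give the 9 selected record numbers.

408, 938, 1467, 1997, 2527, 3056, 3586, 4116, 4645

j=1: r + 0k = 407.371 → ⌈·⌉ = 408
j=2: r + 1k = 937.037666… → ⌈·⌉ = 938
j=3: r + 2k = 1466.704333… → ⌈·⌉ = 1467
j=4: r + 3k = 1996.371 → ⌈·⌉ = 1997
j=5: r + 4k = 2526.037666… → ⌈·⌉ = 2527
j=6: r + 5k = 3055.704333… → ⌈·⌉ = 3056
j=7: r + 6k = 3585.371 → ⌈·⌉ = 3586
j=8: r + 7k = 4115.037666… → ⌈·⌉ = 4116
j=9: r + 8k = 4644.704333… → ⌈·⌉ = 4645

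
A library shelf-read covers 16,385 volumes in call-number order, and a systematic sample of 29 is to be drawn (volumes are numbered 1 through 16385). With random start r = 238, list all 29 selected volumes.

238, 803, 1368, 1933, 2498, 3063, 3628, 4193, 4758, 5323, 5888, 6453, 7018, 7583, 8148, 8713, 9278, 9843, 10408, 10973, 11538, 12103, 12668, 13233, 13798, 14363, 14928, 15493, 16058

k = N/n = 16385/29 = 565
volume 1: 238
volume 2: 238 + 565 = 803
volume 3: 803 + 565 = 1368
volume 4: 1368 + 565 = 1933
volume 5: 1933 + 565 = 2498
volume 6: 2498 + 565 = 3063
volume 7: 3063 + 565 = 3628
volume 8: 3628 + 565 = 4193
volume 9: 4193 + 565 = 4758
volume 10: 4758 + 565 = 5323
volume 11: 5323 + 565 = 5888
volume 12: 5888 + 565 = 6453
volume 13: 6453 + 565 = 7018
volume 14: 7018 + 565 = 7583
volume 15: 7583 + 565 = 8148
volume 16: 8148 + 565 = 8713
volume 17: 8713 + 565 = 9278
volume 18: 9278 + 565 = 9843
volume 19: 9843 + 565 = 10408
volume 20: 10408 + 565 = 10973
volume 21: 10973 + 565 = 11538
volume 22: 11538 + 565 = 12103
volume 23: 12103 + 565 = 12668
volume 24: 12668 + 565 = 13233
volume 25: 13233 + 565 = 13798
volume 26: 13798 + 565 = 14363
volume 27: 14363 + 565 = 14928
volume 28: 14928 + 565 = 15493
volume 29: 15493 + 565 = 16058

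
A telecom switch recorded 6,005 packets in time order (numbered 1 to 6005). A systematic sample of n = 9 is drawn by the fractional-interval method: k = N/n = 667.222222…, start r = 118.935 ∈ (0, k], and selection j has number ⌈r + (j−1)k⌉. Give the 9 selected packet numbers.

119, 787, 1454, 2121, 2788, 3456, 4123, 4790, 5457

j=1: r + 0k = 118.935 → ⌈·⌉ = 119
j=2: r + 1k = 786.157222… → ⌈·⌉ = 787
j=3: r + 2k = 1453.379444… → ⌈·⌉ = 1454
j=4: r + 3k = 2120.601666… → ⌈·⌉ = 2121
j=5: r + 4k = 2787.823888… → ⌈·⌉ = 2788
j=6: r + 5k = 3455.046111… → ⌈·⌉ = 3456
j=7: r + 6k = 4122.268333… → ⌈·⌉ = 4123
j=8: r + 7k = 4789.490555… → ⌈·⌉ = 4790
j=9: r + 8k = 5456.712777… → ⌈·⌉ = 5457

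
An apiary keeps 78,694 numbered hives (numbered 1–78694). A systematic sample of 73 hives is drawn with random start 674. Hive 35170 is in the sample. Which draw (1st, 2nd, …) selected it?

33

k = 78694/73 = 1078
position = (35170 − 674)/1078 + 1 = 34496/1078 + 1 = 32 + 1 = 33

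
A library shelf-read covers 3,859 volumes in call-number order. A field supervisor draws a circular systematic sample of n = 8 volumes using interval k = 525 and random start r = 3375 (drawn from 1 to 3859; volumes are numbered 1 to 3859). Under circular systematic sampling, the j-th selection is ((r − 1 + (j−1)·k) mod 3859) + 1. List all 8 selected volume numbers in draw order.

3375, 41, 566, 1091, 1616, 2141, 2666, 3191

Selection 1: 3375
Selection 2: 3375 + 525 = 3900 → 3900 − 3859 = 41
Selection 3: 41 + 525 = 566
Selection 4: 566 + 525 = 1091
Selection 5: 1091 + 525 = 1616
Selection 6: 1616 + 525 = 2141
Selection 7: 2141 + 525 = 2666
Selection 8: 2666 + 525 = 3191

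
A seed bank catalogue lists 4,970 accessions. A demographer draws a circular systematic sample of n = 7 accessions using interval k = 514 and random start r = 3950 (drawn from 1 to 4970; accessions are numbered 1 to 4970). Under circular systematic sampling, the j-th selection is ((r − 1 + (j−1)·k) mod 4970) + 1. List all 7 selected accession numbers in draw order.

3950, 4464, 8, 522, 1036, 1550, 2064

Selection 1: 3950
Selection 2: 3950 + 514 = 4464
Selection 3: 4464 + 514 = 4978 → 4978 − 4970 = 8
Selection 4: 8 + 514 = 522
Selection 5: 522 + 514 = 1036
Selection 6: 1036 + 514 = 1550
Selection 7: 1550 + 514 = 2064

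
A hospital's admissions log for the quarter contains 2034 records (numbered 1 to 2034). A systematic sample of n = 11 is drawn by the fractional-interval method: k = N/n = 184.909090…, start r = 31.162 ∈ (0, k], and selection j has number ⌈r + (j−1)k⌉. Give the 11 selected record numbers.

j=1: r + 0k = 31.162 → ⌈·⌉ = 32
j=2: r + 1k = 216.071090… → ⌈·⌉ = 217
j=3: r + 2k = 400.980181… → ⌈·⌉ = 401
j=4: r + 3k = 585.889272… → ⌈·⌉ = 586
j=5: r + 4k = 770.798363… → ⌈·⌉ = 771
j=6: r + 5k = 955.707454… → ⌈·⌉ = 956
j=7: r + 6k = 1140.616545… → ⌈·⌉ = 1141
j=8: r + 7k = 1325.525636… → ⌈·⌉ = 1326
j=9: r + 8k = 1510.434727… → ⌈·⌉ = 1511
j=10: r + 9k = 1695.343818… → ⌈·⌉ = 1696
j=11: r + 10k = 1880.252909… → ⌈·⌉ = 1881

32, 217, 401, 586, 771, 956, 1141, 1326, 1511, 1696, 1881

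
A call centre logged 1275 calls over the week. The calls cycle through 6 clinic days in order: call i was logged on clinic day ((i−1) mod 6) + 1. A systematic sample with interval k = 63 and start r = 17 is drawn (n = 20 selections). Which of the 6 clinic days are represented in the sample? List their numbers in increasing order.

Consecutive selections differ by k = 63, so their clinic day numbers differ by 63 mod 6 = 3.
gcd(63, 6) = 3, so the sample visits 6/3 = 2 distinct residues mod 6.
Start 17 is clinic day 5; the clinic days hit are 2, 5.

2, 5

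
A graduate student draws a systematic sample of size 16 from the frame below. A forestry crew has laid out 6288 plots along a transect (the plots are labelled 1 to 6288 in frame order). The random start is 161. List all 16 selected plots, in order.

161, 554, 947, 1340, 1733, 2126, 2519, 2912, 3305, 3698, 4091, 4484, 4877, 5270, 5663, 6056

k = N/n = 6288/16 = 393
plot 1: 161
plot 2: 161 + 393 = 554
plot 3: 554 + 393 = 947
plot 4: 947 + 393 = 1340
plot 5: 1340 + 393 = 1733
plot 6: 1733 + 393 = 2126
plot 7: 2126 + 393 = 2519
plot 8: 2519 + 393 = 2912
plot 9: 2912 + 393 = 3305
plot 10: 3305 + 393 = 3698
plot 11: 3698 + 393 = 4091
plot 12: 4091 + 393 = 4484
plot 13: 4484 + 393 = 4877
plot 14: 4877 + 393 = 5270
plot 15: 5270 + 393 = 5663
plot 16: 5663 + 393 = 6056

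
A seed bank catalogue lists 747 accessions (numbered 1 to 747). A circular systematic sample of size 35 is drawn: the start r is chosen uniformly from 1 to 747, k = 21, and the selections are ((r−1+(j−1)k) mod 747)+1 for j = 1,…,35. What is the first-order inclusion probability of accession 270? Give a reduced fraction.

For each position j, as r ranges over 1…747 the j-th selection hits every accession exactly once, so accession 270 is selected for exactly 35 of the 747 starts.
Inclusion probability = 35/747.

35/747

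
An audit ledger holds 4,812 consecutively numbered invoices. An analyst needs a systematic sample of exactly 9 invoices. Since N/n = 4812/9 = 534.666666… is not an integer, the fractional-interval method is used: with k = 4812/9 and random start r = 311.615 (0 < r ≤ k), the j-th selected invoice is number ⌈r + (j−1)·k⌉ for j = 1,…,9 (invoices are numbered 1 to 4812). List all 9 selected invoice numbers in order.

j=1: r + 0k = 311.615 → ⌈·⌉ = 312
j=2: r + 1k = 846.281666… → ⌈·⌉ = 847
j=3: r + 2k = 1380.948333… → ⌈·⌉ = 1381
j=4: r + 3k = 1915.615 → ⌈·⌉ = 1916
j=5: r + 4k = 2450.281666… → ⌈·⌉ = 2451
j=6: r + 5k = 2984.948333… → ⌈·⌉ = 2985
j=7: r + 6k = 3519.615 → ⌈·⌉ = 3520
j=8: r + 7k = 4054.281666… → ⌈·⌉ = 4055
j=9: r + 8k = 4588.948333… → ⌈·⌉ = 4589

312, 847, 1381, 1916, 2451, 2985, 3520, 4055, 4589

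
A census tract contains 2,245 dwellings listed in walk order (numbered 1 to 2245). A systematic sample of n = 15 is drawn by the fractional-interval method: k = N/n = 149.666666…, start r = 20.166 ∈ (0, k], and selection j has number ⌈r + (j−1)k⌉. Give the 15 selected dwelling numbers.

21, 170, 320, 470, 619, 769, 919, 1068, 1218, 1368, 1517, 1667, 1817, 1966, 2116

j=1: r + 0k = 20.166 → ⌈·⌉ = 21
j=2: r + 1k = 169.832666… → ⌈·⌉ = 170
j=3: r + 2k = 319.499333… → ⌈·⌉ = 320
j=4: r + 3k = 469.166 → ⌈·⌉ = 470
j=5: r + 4k = 618.832666… → ⌈·⌉ = 619
j=6: r + 5k = 768.499333… → ⌈·⌉ = 769
j=7: r + 6k = 918.166 → ⌈·⌉ = 919
j=8: r + 7k = 1067.832666… → ⌈·⌉ = 1068
j=9: r + 8k = 1217.499333… → ⌈·⌉ = 1218
j=10: r + 9k = 1367.166 → ⌈·⌉ = 1368
j=11: r + 10k = 1516.832666… → ⌈·⌉ = 1517
j=12: r + 11k = 1666.499333… → ⌈·⌉ = 1667
j=13: r + 12k = 1816.166 → ⌈·⌉ = 1817
j=14: r + 13k = 1965.832666… → ⌈·⌉ = 1966
j=15: r + 14k = 2115.499333… → ⌈·⌉ = 2116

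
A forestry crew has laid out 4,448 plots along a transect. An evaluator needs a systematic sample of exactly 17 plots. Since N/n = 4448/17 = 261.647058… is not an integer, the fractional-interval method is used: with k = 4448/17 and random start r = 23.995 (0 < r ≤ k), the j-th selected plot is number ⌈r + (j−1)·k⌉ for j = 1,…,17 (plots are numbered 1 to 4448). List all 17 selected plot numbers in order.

24, 286, 548, 809, 1071, 1333, 1594, 1856, 2118, 2379, 2641, 2903, 3164, 3426, 3688, 3949, 4211

j=1: r + 0k = 23.995 → ⌈·⌉ = 24
j=2: r + 1k = 285.642058… → ⌈·⌉ = 286
j=3: r + 2k = 547.289117… → ⌈·⌉ = 548
j=4: r + 3k = 808.936176… → ⌈·⌉ = 809
j=5: r + 4k = 1070.583235… → ⌈·⌉ = 1071
j=6: r + 5k = 1332.230294… → ⌈·⌉ = 1333
j=7: r + 6k = 1593.877352… → ⌈·⌉ = 1594
j=8: r + 7k = 1855.524411… → ⌈·⌉ = 1856
j=9: r + 8k = 2117.171470… → ⌈·⌉ = 2118
j=10: r + 9k = 2378.818529… → ⌈·⌉ = 2379
j=11: r + 10k = 2640.465588… → ⌈·⌉ = 2641
j=12: r + 11k = 2902.112647… → ⌈·⌉ = 2903
j=13: r + 12k = 3163.759705… → ⌈·⌉ = 3164
j=14: r + 13k = 3425.406764… → ⌈·⌉ = 3426
j=15: r + 14k = 3687.053823… → ⌈·⌉ = 3688
j=16: r + 15k = 3948.700882… → ⌈·⌉ = 3949
j=17: r + 16k = 4210.347941… → ⌈·⌉ = 4211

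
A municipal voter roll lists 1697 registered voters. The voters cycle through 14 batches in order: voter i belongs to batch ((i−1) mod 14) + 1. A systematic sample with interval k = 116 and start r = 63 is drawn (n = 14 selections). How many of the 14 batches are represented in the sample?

Consecutive selections differ by k = 116, so their batch numbers differ by 116 mod 14 = 4.
gcd(116, 14) = 2, so the sample visits 14/2 = 7 distinct residues mod 14.
Start 63 is batch 7; the batches hit are 1, 3, 5, 7, 9, 11, 13.

7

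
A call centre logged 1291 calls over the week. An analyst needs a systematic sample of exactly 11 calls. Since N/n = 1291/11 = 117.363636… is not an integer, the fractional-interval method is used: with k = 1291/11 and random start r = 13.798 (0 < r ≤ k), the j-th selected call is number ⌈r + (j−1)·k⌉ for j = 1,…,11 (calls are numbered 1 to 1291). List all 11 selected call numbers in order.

14, 132, 249, 366, 484, 601, 718, 836, 953, 1071, 1188

j=1: r + 0k = 13.798 → ⌈·⌉ = 14
j=2: r + 1k = 131.161636… → ⌈·⌉ = 132
j=3: r + 2k = 248.525272… → ⌈·⌉ = 249
j=4: r + 3k = 365.888909… → ⌈·⌉ = 366
j=5: r + 4k = 483.252545… → ⌈·⌉ = 484
j=6: r + 5k = 600.616181… → ⌈·⌉ = 601
j=7: r + 6k = 717.979818… → ⌈·⌉ = 718
j=8: r + 7k = 835.343454… → ⌈·⌉ = 836
j=9: r + 8k = 952.707090… → ⌈·⌉ = 953
j=10: r + 9k = 1070.070727… → ⌈·⌉ = 1071
j=11: r + 10k = 1187.434363… → ⌈·⌉ = 1188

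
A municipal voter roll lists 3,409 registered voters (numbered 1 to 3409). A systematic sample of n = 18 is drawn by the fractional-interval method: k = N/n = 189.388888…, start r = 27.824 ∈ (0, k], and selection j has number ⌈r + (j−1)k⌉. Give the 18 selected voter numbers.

j=1: r + 0k = 27.824 → ⌈·⌉ = 28
j=2: r + 1k = 217.212888… → ⌈·⌉ = 218
j=3: r + 2k = 406.601777… → ⌈·⌉ = 407
j=4: r + 3k = 595.990666… → ⌈·⌉ = 596
j=5: r + 4k = 785.379555… → ⌈·⌉ = 786
j=6: r + 5k = 974.768444… → ⌈·⌉ = 975
j=7: r + 6k = 1164.157333… → ⌈·⌉ = 1165
j=8: r + 7k = 1353.546222… → ⌈·⌉ = 1354
j=9: r + 8k = 1542.935111… → ⌈·⌉ = 1543
j=10: r + 9k = 1732.324 → ⌈·⌉ = 1733
j=11: r + 10k = 1921.712888… → ⌈·⌉ = 1922
j=12: r + 11k = 2111.101777… → ⌈·⌉ = 2112
j=13: r + 12k = 2300.490666… → ⌈·⌉ = 2301
j=14: r + 13k = 2489.879555… → ⌈·⌉ = 2490
j=15: r + 14k = 2679.268444… → ⌈·⌉ = 2680
j=16: r + 15k = 2868.657333… → ⌈·⌉ = 2869
j=17: r + 16k = 3058.046222… → ⌈·⌉ = 3059
j=18: r + 17k = 3247.435111… → ⌈·⌉ = 3248

28, 218, 407, 596, 786, 975, 1165, 1354, 1543, 1733, 1922, 2112, 2301, 2490, 2680, 2869, 3059, 3248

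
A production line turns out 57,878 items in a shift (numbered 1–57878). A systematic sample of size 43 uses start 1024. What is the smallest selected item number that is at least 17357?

k = 57878/43 = 1346
Steps past start: ⌈(17357 − 1024)/1346⌉ = ⌈16333/1346⌉ = 13
Selected item: 1024 + 13×1346 = 18522

18522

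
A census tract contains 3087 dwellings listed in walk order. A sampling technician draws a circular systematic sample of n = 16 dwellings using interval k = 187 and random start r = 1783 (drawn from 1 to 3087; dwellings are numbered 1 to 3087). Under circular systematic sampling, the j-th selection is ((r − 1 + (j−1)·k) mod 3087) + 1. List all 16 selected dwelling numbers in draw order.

1783, 1970, 2157, 2344, 2531, 2718, 2905, 5, 192, 379, 566, 753, 940, 1127, 1314, 1501

Selection 1: 1783
Selection 2: 1783 + 187 = 1970
Selection 3: 1970 + 187 = 2157
Selection 4: 2157 + 187 = 2344
Selection 5: 2344 + 187 = 2531
Selection 6: 2531 + 187 = 2718
Selection 7: 2718 + 187 = 2905
Selection 8: 2905 + 187 = 3092 → 3092 − 3087 = 5
Selection 9: 5 + 187 = 192
Selection 10: 192 + 187 = 379
Selection 11: 379 + 187 = 566
Selection 12: 566 + 187 = 753
Selection 13: 753 + 187 = 940
Selection 14: 940 + 187 = 1127
Selection 15: 1127 + 187 = 1314
Selection 16: 1314 + 187 = 1501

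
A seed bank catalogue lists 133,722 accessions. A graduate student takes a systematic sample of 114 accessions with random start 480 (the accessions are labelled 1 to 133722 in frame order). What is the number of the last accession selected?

k = 133722/114 = 1173
114th selection = r + (114−1)·k = 480 + 113×1173 = 480 + 132549 = 133029

133029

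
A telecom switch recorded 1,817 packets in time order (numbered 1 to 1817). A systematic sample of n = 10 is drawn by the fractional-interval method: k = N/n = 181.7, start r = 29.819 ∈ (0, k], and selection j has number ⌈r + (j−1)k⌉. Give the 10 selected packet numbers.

j=1: r + 0k = 29.819 → ⌈·⌉ = 30
j=2: r + 1k = 211.519 → ⌈·⌉ = 212
j=3: r + 2k = 393.219 → ⌈·⌉ = 394
j=4: r + 3k = 574.919 → ⌈·⌉ = 575
j=5: r + 4k = 756.619 → ⌈·⌉ = 757
j=6: r + 5k = 938.319 → ⌈·⌉ = 939
j=7: r + 6k = 1120.019 → ⌈·⌉ = 1121
j=8: r + 7k = 1301.719 → ⌈·⌉ = 1302
j=9: r + 8k = 1483.419 → ⌈·⌉ = 1484
j=10: r + 9k = 1665.119 → ⌈·⌉ = 1666

30, 212, 394, 575, 757, 939, 1121, 1302, 1484, 1666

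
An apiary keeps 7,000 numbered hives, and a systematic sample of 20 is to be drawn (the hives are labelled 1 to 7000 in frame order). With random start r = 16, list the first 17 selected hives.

k = N/n = 7000/20 = 350
hive 1: 16
hive 2: 16 + 350 = 366
hive 3: 366 + 350 = 716
hive 4: 716 + 350 = 1066
hive 5: 1066 + 350 = 1416
hive 6: 1416 + 350 = 1766
hive 7: 1766 + 350 = 2116
hive 8: 2116 + 350 = 2466
hive 9: 2466 + 350 = 2816
hive 10: 2816 + 350 = 3166
hive 11: 3166 + 350 = 3516
hive 12: 3516 + 350 = 3866
hive 13: 3866 + 350 = 4216
hive 14: 4216 + 350 = 4566
hive 15: 4566 + 350 = 4916
hive 16: 4916 + 350 = 5266
hive 17: 5266 + 350 = 5616

16, 366, 716, 1066, 1416, 1766, 2116, 2466, 2816, 3166, 3516, 3866, 4216, 4566, 4916, 5266, 5616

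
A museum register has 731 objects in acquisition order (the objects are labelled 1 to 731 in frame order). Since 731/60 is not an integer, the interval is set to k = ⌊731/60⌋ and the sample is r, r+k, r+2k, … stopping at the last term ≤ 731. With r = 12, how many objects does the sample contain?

k = ⌊731/60⌋ = 12
Achieved size = ⌊(731 − 12)/12⌋ + 1 = ⌊719/12⌋ + 1 = 59 + 1 = 60
(last selection: 12 + 59×12 = 720 ≤ 731; next would be 732 > 731)

60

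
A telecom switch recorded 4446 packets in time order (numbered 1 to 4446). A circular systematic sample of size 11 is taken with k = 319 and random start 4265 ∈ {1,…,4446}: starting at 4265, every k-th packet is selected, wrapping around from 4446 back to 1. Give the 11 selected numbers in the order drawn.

Selection 1: 4265
Selection 2: 4265 + 319 = 4584 → 4584 − 4446 = 138
Selection 3: 138 + 319 = 457
Selection 4: 457 + 319 = 776
Selection 5: 776 + 319 = 1095
Selection 6: 1095 + 319 = 1414
Selection 7: 1414 + 319 = 1733
Selection 8: 1733 + 319 = 2052
Selection 9: 2052 + 319 = 2371
Selection 10: 2371 + 319 = 2690
Selection 11: 2690 + 319 = 3009

4265, 138, 457, 776, 1095, 1414, 1733, 2052, 2371, 2690, 3009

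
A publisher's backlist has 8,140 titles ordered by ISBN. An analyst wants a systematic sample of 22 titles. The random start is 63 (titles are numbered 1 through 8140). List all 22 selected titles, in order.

63, 433, 803, 1173, 1543, 1913, 2283, 2653, 3023, 3393, 3763, 4133, 4503, 4873, 5243, 5613, 5983, 6353, 6723, 7093, 7463, 7833

k = N/n = 8140/22 = 370
title 1: 63
title 2: 63 + 370 = 433
title 3: 433 + 370 = 803
title 4: 803 + 370 = 1173
title 5: 1173 + 370 = 1543
title 6: 1543 + 370 = 1913
title 7: 1913 + 370 = 2283
title 8: 2283 + 370 = 2653
title 9: 2653 + 370 = 3023
title 10: 3023 + 370 = 3393
title 11: 3393 + 370 = 3763
title 12: 3763 + 370 = 4133
title 13: 4133 + 370 = 4503
title 14: 4503 + 370 = 4873
title 15: 4873 + 370 = 5243
title 16: 5243 + 370 = 5613
title 17: 5613 + 370 = 5983
title 18: 5983 + 370 = 6353
title 19: 6353 + 370 = 6723
title 20: 6723 + 370 = 7093
title 21: 7093 + 370 = 7463
title 22: 7463 + 370 = 7833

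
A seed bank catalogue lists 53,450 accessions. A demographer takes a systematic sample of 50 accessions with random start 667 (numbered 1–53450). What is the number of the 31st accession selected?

32737

k = 53450/50 = 1069
31st selection = r + (31−1)·k = 667 + 30×1069 = 667 + 32070 = 32737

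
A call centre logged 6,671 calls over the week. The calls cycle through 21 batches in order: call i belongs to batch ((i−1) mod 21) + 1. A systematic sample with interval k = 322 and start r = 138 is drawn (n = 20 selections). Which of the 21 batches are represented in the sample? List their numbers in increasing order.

Consecutive selections differ by k = 322, so their batch numbers differ by 322 mod 21 = 7.
gcd(322, 21) = 7, so the sample visits 21/7 = 3 distinct residues mod 21.
Start 138 is batch 12; the batches hit are 5, 12, 19.

5, 12, 19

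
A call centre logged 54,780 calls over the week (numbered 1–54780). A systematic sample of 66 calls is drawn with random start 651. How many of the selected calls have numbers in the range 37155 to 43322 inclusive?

8

k = 54780/66 = 830
First selection ≥ 37155: 651 + ⌈(37155−651)/830⌉·830 = 651 + 44×830 = 37171
Last selection ≤ 43322: 651 + ⌊(43322−651)/830⌋·830 = 651 + 51×830 = 42981
Count = 51 − 44 + 1 = 8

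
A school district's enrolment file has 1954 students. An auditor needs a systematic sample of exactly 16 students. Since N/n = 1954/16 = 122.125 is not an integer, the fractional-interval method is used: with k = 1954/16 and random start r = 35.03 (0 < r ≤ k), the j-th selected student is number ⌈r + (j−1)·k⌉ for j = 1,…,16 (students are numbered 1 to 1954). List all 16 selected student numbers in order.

36, 158, 280, 402, 524, 646, 768, 890, 1013, 1135, 1257, 1379, 1501, 1623, 1745, 1867

j=1: r + 0k = 35.03 → ⌈·⌉ = 36
j=2: r + 1k = 157.155 → ⌈·⌉ = 158
j=3: r + 2k = 279.28 → ⌈·⌉ = 280
j=4: r + 3k = 401.405 → ⌈·⌉ = 402
j=5: r + 4k = 523.53 → ⌈·⌉ = 524
j=6: r + 5k = 645.655 → ⌈·⌉ = 646
j=7: r + 6k = 767.78 → ⌈·⌉ = 768
j=8: r + 7k = 889.905 → ⌈·⌉ = 890
j=9: r + 8k = 1012.03 → ⌈·⌉ = 1013
j=10: r + 9k = 1134.155 → ⌈·⌉ = 1135
j=11: r + 10k = 1256.28 → ⌈·⌉ = 1257
j=12: r + 11k = 1378.405 → ⌈·⌉ = 1379
j=13: r + 12k = 1500.53 → ⌈·⌉ = 1501
j=14: r + 13k = 1622.655 → ⌈·⌉ = 1623
j=15: r + 14k = 1744.78 → ⌈·⌉ = 1745
j=16: r + 15k = 1866.905 → ⌈·⌉ = 1867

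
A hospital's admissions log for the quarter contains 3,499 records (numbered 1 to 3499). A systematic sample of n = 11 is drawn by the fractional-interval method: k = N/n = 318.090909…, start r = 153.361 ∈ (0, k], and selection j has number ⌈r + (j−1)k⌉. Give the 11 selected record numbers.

j=1: r + 0k = 153.361 → ⌈·⌉ = 154
j=2: r + 1k = 471.451909… → ⌈·⌉ = 472
j=3: r + 2k = 789.542818… → ⌈·⌉ = 790
j=4: r + 3k = 1107.633727… → ⌈·⌉ = 1108
j=5: r + 4k = 1425.724636… → ⌈·⌉ = 1426
j=6: r + 5k = 1743.815545… → ⌈·⌉ = 1744
j=7: r + 6k = 2061.906454… → ⌈·⌉ = 2062
j=8: r + 7k = 2379.997363… → ⌈·⌉ = 2380
j=9: r + 8k = 2698.088272… → ⌈·⌉ = 2699
j=10: r + 9k = 3016.179181… → ⌈·⌉ = 3017
j=11: r + 10k = 3334.270090… → ⌈·⌉ = 3335

154, 472, 790, 1108, 1426, 1744, 2062, 2380, 2699, 3017, 3335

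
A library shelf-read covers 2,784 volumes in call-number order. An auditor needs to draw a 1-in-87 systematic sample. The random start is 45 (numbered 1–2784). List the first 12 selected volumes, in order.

volume 1: 45
volume 2: 45 + 87 = 132
volume 3: 132 + 87 = 219
volume 4: 219 + 87 = 306
volume 5: 306 + 87 = 393
volume 6: 393 + 87 = 480
volume 7: 480 + 87 = 567
volume 8: 567 + 87 = 654
volume 9: 654 + 87 = 741
volume 10: 741 + 87 = 828
volume 11: 828 + 87 = 915
volume 12: 915 + 87 = 1002

45, 132, 219, 306, 393, 480, 567, 654, 741, 828, 915, 1002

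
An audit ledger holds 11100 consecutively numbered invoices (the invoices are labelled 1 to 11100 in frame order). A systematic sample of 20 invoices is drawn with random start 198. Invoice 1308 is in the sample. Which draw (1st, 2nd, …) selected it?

3

k = 11100/20 = 555
position = (1308 − 198)/555 + 1 = 1110/555 + 1 = 2 + 1 = 3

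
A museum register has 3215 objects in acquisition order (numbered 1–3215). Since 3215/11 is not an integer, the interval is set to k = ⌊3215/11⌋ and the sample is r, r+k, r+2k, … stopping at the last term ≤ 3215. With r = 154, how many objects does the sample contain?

11

k = ⌊3215/11⌋ = 292
Achieved size = ⌊(3215 − 154)/292⌋ + 1 = ⌊3061/292⌋ + 1 = 10 + 1 = 11
(last selection: 154 + 10×292 = 3074 ≤ 3215; next would be 3366 > 3215)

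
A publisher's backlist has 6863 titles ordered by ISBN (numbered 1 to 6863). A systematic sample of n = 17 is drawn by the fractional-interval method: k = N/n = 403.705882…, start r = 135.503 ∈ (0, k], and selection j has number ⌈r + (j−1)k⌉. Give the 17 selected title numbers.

136, 540, 943, 1347, 1751, 2155, 2558, 2962, 3366, 3769, 4173, 4577, 4980, 5384, 5788, 6192, 6595

j=1: r + 0k = 135.503 → ⌈·⌉ = 136
j=2: r + 1k = 539.208882… → ⌈·⌉ = 540
j=3: r + 2k = 942.914764… → ⌈·⌉ = 943
j=4: r + 3k = 1346.620647… → ⌈·⌉ = 1347
j=5: r + 4k = 1750.326529… → ⌈·⌉ = 1751
j=6: r + 5k = 2154.032411… → ⌈·⌉ = 2155
j=7: r + 6k = 2557.738294… → ⌈·⌉ = 2558
j=8: r + 7k = 2961.444176… → ⌈·⌉ = 2962
j=9: r + 8k = 3365.150058… → ⌈·⌉ = 3366
j=10: r + 9k = 3768.855941… → ⌈·⌉ = 3769
j=11: r + 10k = 4172.561823… → ⌈·⌉ = 4173
j=12: r + 11k = 4576.267705… → ⌈·⌉ = 4577
j=13: r + 12k = 4979.973588… → ⌈·⌉ = 4980
j=14: r + 13k = 5383.679470… → ⌈·⌉ = 5384
j=15: r + 14k = 5787.385352… → ⌈·⌉ = 5788
j=16: r + 15k = 6191.091235… → ⌈·⌉ = 6192
j=17: r + 16k = 6594.797117… → ⌈·⌉ = 6595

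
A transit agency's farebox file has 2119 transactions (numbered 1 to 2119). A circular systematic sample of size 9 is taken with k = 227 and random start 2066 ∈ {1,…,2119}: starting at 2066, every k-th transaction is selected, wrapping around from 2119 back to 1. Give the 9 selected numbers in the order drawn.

2066, 174, 401, 628, 855, 1082, 1309, 1536, 1763

Selection 1: 2066
Selection 2: 2066 + 227 = 2293 → 2293 − 2119 = 174
Selection 3: 174 + 227 = 401
Selection 4: 401 + 227 = 628
Selection 5: 628 + 227 = 855
Selection 6: 855 + 227 = 1082
Selection 7: 1082 + 227 = 1309
Selection 8: 1309 + 227 = 1536
Selection 9: 1536 + 227 = 1763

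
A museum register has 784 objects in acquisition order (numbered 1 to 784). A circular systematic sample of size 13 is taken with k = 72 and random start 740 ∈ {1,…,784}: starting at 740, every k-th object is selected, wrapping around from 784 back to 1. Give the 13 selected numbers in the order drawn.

740, 28, 100, 172, 244, 316, 388, 460, 532, 604, 676, 748, 36

Selection 1: 740
Selection 2: 740 + 72 = 812 → 812 − 784 = 28
Selection 3: 28 + 72 = 100
Selection 4: 100 + 72 = 172
Selection 5: 172 + 72 = 244
Selection 6: 244 + 72 = 316
Selection 7: 316 + 72 = 388
Selection 8: 388 + 72 = 460
Selection 9: 460 + 72 = 532
Selection 10: 532 + 72 = 604
Selection 11: 604 + 72 = 676
Selection 12: 676 + 72 = 748
Selection 13: 748 + 72 = 820 → 820 − 784 = 36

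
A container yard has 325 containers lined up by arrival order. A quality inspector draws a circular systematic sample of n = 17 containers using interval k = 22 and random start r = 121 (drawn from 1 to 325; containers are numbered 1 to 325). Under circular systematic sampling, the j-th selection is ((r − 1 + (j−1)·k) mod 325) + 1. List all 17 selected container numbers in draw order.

121, 143, 165, 187, 209, 231, 253, 275, 297, 319, 16, 38, 60, 82, 104, 126, 148

Selection 1: 121
Selection 2: 121 + 22 = 143
Selection 3: 143 + 22 = 165
Selection 4: 165 + 22 = 187
Selection 5: 187 + 22 = 209
Selection 6: 209 + 22 = 231
Selection 7: 231 + 22 = 253
Selection 8: 253 + 22 = 275
Selection 9: 275 + 22 = 297
Selection 10: 297 + 22 = 319
Selection 11: 319 + 22 = 341 → 341 − 325 = 16
Selection 12: 16 + 22 = 38
Selection 13: 38 + 22 = 60
Selection 14: 60 + 22 = 82
Selection 15: 82 + 22 = 104
Selection 16: 104 + 22 = 126
Selection 17: 126 + 22 = 148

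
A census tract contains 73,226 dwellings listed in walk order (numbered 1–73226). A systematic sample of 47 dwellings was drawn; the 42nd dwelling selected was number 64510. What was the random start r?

632

k = 73226/47 = 1558
r = 64510 − (42−1)×1558 = 64510 − 63878 = 632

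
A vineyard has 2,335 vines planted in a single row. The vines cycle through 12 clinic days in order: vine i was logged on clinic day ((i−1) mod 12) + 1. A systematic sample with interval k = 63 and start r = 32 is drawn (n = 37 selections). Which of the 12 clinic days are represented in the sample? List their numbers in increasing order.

Consecutive selections differ by k = 63, so their clinic day numbers differ by 63 mod 12 = 3.
gcd(63, 12) = 3, so the sample visits 12/3 = 4 distinct residues mod 12.
Start 32 is clinic day 8; the clinic days hit are 2, 5, 8, 11.

2, 5, 8, 11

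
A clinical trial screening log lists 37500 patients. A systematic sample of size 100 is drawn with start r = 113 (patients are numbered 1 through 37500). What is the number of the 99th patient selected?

k = 37500/100 = 375
99th selection = r + (99−1)·k = 113 + 98×375 = 113 + 36750 = 36863

36863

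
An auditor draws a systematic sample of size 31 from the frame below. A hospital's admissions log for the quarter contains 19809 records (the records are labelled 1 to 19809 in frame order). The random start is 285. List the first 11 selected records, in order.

285, 924, 1563, 2202, 2841, 3480, 4119, 4758, 5397, 6036, 6675

k = N/n = 19809/31 = 639
record 1: 285
record 2: 285 + 639 = 924
record 3: 924 + 639 = 1563
record 4: 1563 + 639 = 2202
record 5: 2202 + 639 = 2841
record 6: 2841 + 639 = 3480
record 7: 3480 + 639 = 4119
record 8: 4119 + 639 = 4758
record 9: 4758 + 639 = 5397
record 10: 5397 + 639 = 6036
record 11: 6036 + 639 = 6675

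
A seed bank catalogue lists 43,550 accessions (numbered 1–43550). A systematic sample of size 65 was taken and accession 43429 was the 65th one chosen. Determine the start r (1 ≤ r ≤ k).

k = 43550/65 = 670
r = 43429 − (65−1)×670 = 43429 − 42880 = 549

549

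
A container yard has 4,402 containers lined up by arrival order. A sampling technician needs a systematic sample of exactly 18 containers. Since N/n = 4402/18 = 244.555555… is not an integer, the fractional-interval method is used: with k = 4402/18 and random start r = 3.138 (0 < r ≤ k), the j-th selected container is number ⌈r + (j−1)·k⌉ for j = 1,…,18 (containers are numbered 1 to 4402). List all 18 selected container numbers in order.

j=1: r + 0k = 3.138 → ⌈·⌉ = 4
j=2: r + 1k = 247.693555… → ⌈·⌉ = 248
j=3: r + 2k = 492.249111… → ⌈·⌉ = 493
j=4: r + 3k = 736.804666… → ⌈·⌉ = 737
j=5: r + 4k = 981.360222… → ⌈·⌉ = 982
j=6: r + 5k = 1225.915777… → ⌈·⌉ = 1226
j=7: r + 6k = 1470.471333… → ⌈·⌉ = 1471
j=8: r + 7k = 1715.026888… → ⌈·⌉ = 1716
j=9: r + 8k = 1959.582444… → ⌈·⌉ = 1960
j=10: r + 9k = 2204.138 → ⌈·⌉ = 2205
j=11: r + 10k = 2448.693555… → ⌈·⌉ = 2449
j=12: r + 11k = 2693.249111… → ⌈·⌉ = 2694
j=13: r + 12k = 2937.804666… → ⌈·⌉ = 2938
j=14: r + 13k = 3182.360222… → ⌈·⌉ = 3183
j=15: r + 14k = 3426.915777… → ⌈·⌉ = 3427
j=16: r + 15k = 3671.471333… → ⌈·⌉ = 3672
j=17: r + 16k = 3916.026888… → ⌈·⌉ = 3917
j=18: r + 17k = 4160.582444… → ⌈·⌉ = 4161

4, 248, 493, 737, 982, 1226, 1471, 1716, 1960, 2205, 2449, 2694, 2938, 3183, 3427, 3672, 3917, 4161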